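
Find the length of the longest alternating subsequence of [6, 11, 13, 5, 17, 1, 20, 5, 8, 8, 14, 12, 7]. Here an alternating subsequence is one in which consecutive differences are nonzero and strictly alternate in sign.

9

A longest alternating subsequence is 6, 11, 5, 17, 1, 20, 5, 14, 12 (positions 1,2,4,5,6,7,8,11,12); its 8 consecutive differences strictly alternate in sign, and length 9 is optimal.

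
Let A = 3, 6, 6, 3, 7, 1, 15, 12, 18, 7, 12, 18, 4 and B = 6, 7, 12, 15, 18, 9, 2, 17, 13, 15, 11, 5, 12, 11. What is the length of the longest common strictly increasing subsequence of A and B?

For each value that appears in both, track the longest common increasing run ending there.
The best achievable length is 4; one witness is 6, 7, 12, 18 (A-positions 2,5,8,9, B-positions 1,2,3,5).

4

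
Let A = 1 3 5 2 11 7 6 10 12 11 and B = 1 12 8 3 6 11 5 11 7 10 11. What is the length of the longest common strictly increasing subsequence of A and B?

A longest common strictly increasing subsequence is 1, 3, 5, 7, 10, 11 (length 6); it appears in order in both A and B, and no longer such subsequence exists.

6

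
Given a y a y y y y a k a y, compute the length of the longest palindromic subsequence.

One longest palindromic subsequence is yayyyyay (positions 2,3,4,5,6,7,10,11); it reads the same forward and backward, and the interval DP gives dp[1][11] = 8.

8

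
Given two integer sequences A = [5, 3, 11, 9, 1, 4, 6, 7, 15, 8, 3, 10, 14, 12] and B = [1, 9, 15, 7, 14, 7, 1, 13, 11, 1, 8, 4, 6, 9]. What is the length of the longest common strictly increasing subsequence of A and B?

For each value that appears in both, track the longest common increasing run ending there.
The best achievable length is 3; one witness is 1, 7, 14 (A-positions 5,8,13, B-positions 1,4,5).

3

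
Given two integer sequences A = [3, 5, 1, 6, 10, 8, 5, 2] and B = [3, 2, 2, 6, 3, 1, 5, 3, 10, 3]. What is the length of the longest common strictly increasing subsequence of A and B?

A longest common strictly increasing subsequence is 3, 6, 10 (length 3); it appears in order in both A and B, and no longer such subsequence exists.

3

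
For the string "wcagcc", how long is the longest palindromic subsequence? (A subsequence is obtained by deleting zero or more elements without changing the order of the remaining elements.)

One longest palindromic subsequence is ccc (positions 2,5,6); it reads the same forward and backward, and the interval DP gives dp[1][6] = 3.

3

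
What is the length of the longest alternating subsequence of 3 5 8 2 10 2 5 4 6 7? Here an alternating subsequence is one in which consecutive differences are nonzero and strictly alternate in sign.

8

Track the best alternating length ending on an up-step vs a down-step at each position: up/down = 1/1, 2/1, 2/1, 1/3, 4/1, 1/5, 6/5, 6/7, 8/5, 8/5.
The maximum over both is 8; one such subsequence is 3, 5, 2, 10, 2, 5, 4, 6.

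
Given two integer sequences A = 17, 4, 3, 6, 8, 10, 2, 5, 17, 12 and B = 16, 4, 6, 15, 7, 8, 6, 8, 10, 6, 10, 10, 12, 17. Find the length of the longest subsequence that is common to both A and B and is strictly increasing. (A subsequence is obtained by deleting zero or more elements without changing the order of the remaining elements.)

5

For each value that appears in both, track the longest common increasing run ending there.
The best achievable length is 5; one witness is 4, 6, 8, 10, 12 (A-positions 2,4,5,6,10, B-positions 2,3,6,9,13).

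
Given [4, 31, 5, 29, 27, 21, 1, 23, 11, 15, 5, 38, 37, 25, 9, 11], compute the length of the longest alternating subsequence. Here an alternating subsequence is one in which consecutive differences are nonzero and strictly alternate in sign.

12

Track the best alternating length ending on an up-step vs a down-step at each position: up/down = 1/1, 2/1, 2/3, 4/3, 4/5, 4/5, 1/5, 6/5, 6/7, 8/7, 6/9, 10/1, 10/11, 10/11, 10/11, 12/11.
The maximum over both is 12; one such subsequence is 4, 31, 5, 29, 21, 23, 11, 15, 5, 38, 9, 11.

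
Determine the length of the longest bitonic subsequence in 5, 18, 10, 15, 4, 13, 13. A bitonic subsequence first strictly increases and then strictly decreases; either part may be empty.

Let inc[i] be the LIS ending at i and dec[i] the longest strictly decreasing subsequence starting at i. inc = [1, 2, 2, 3, 1, 3, 3], dec = [2, 3, 2, 2, 1, 1, 1].
max_i inc[i]+dec[i]−1 = 4, with one witness 5, 18, 15, 13.

4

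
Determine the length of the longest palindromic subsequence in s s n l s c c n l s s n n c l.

8

One longest palindromic subsequence is lcnssncl (positions 4,6,8,10,11,13,14,15); it reads the same forward and backward, and the interval DP gives dp[1][15] = 8.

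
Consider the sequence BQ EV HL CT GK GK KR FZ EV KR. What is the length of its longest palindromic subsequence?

4

One longest palindromic subsequence is EV GK GK EV (positions 2,5,6,9); it reads the same forward and backward, and the interval DP gives dp[1][10] = 4.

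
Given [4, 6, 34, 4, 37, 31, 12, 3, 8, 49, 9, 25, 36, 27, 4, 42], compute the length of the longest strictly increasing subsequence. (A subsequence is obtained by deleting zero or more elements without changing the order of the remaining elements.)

7

One longest increasing subsequence is 4, 6, 8, 9, 25, 36, 42 (positions 1,2,9,11,12,13,16), of length 7; no longer one exists.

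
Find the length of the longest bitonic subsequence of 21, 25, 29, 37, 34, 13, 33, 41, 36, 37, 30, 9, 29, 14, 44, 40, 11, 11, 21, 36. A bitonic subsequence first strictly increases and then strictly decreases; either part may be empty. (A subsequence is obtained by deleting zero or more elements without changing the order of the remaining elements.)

10

One longest bitonic subsequence is 21, 25, 29, 37, 34, 33, 30, 29, 14, 11 (positions 1,2,3,4,5,7,11,13,14,18): it rises to 37 then falls. Length 10 is optimal.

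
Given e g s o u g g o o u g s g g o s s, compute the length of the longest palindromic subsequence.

Using dp[i][j] = 2 + dp[i+1][j−1] if the ends match, else max(dp[i+1][j], dp[i][j−1]):
dp[1][17] = 10. A witness is soggooggos at positions 3,4,6,7,8,9,13,14,15,17.

10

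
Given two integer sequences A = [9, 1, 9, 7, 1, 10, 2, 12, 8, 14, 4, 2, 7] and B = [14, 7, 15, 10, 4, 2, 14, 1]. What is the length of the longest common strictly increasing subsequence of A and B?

A longest common strictly increasing subsequence is 7, 10, 14 (length 3); it appears in order in both A and B, and no longer such subsequence exists.

3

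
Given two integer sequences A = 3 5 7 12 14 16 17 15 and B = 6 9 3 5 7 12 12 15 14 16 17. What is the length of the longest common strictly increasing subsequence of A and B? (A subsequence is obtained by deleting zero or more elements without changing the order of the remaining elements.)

For each value that appears in both, track the longest common increasing run ending there.
The best achievable length is 7; one witness is 3, 5, 7, 12, 14, 16, 17 (A-positions 1,2,3,4,5,6,7, B-positions 3,4,5,6,9,10,11).

7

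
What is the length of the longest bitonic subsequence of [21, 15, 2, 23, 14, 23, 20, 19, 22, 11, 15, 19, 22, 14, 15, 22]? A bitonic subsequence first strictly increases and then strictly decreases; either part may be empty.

Let inc[i] be the LIS ending at i and dec[i] the longest strictly decreasing subsequence starting at i. inc = [1, 1, 1, 2, 2, 3, 3, 3, 4, 2, 3, 4, 5, 3, 4, 5], dec = [5, 3, 1, 5, 2, 5, 4, 3, 3, 1, 2, 2, 2, 1, 1, 1].
max_i inc[i]+dec[i]−1 = 7, with one witness 2, 14, 23, 20, 19, 15, 14.

7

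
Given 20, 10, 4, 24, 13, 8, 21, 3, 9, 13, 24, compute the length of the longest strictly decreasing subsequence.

Scanning left to right, the best length ending at each element is: 20→1, 10→2, 4→3, 24→1, 13→2, 8→3, 21→2, 3→4, 9→3, 13→3, 24→1.
So the longest decreasing subsequence has length 4, e.g. 20, 10, 4, 3.

4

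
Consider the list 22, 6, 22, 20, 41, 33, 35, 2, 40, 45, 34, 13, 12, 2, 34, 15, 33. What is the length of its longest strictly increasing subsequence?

6

Scanning left to right, the best length ending at each element is: 22→1, 6→1, 22→2, 20→2, 41→3, 33→3, 35→4, 2→1, 40→5, 45→6, 34→4, 13→2, 12→2, 2→1, 34→4, 15→3, 33→4.
So the longest increasing subsequence has length 6, e.g. 6, 22, 33, 35, 40, 45.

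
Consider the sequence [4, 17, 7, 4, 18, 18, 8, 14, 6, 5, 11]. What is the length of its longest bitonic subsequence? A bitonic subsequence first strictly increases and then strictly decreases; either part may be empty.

Let inc[i] be the LIS ending at i and dec[i] the longest strictly decreasing subsequence starting at i. inc = [1, 2, 2, 1, 3, 3, 3, 4, 2, 2, 4], dec = [1, 4, 3, 1, 4, 4, 3, 3, 2, 1, 1].
max_i inc[i]+dec[i]−1 = 6, with one witness 4, 17, 18, 14, 6, 5.

6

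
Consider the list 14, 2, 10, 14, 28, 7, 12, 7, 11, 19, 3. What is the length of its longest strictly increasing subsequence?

Let dp[i] be the longest increasing subsequence ending at position i. Then dp = [1, 1, 2, 3, 4, 2, 3, 2, 3, 4, 2].
The maximum is 4; one witness is 2, 10, 14, 28 at positions 2,3,4,5.

4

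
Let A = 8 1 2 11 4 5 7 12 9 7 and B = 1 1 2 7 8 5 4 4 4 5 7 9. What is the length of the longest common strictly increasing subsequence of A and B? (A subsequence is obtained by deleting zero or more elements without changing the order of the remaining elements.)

6

For each value that appears in both, track the longest common increasing run ending there.
The best achievable length is 6; one witness is 1, 2, 4, 5, 7, 9 (A-positions 2,3,5,6,7,9, B-positions 1,3,7,10,11,12).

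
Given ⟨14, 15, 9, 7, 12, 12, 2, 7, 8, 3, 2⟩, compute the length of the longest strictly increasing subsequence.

Let dp[i] be the longest increasing subsequence ending at position i. Then dp = [1, 2, 1, 1, 2, 2, 1, 2, 3, 2, 1].
The maximum is 3; one witness is 2, 7, 8 at positions 7,8,9.

3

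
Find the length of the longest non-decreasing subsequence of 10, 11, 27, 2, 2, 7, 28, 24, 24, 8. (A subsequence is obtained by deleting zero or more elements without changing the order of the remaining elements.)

One longest non-decreasing subsequence is 2, 2, 7, 24, 24 (positions 4,5,6,8,9), of length 5; no longer one exists.

5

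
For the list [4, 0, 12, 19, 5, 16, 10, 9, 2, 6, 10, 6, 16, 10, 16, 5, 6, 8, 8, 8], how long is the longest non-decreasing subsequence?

Let dp[i] be the longest non-decreasing subsequence ending at position i. Then dp = [1, 1, 2, 3, 2, 3, 3, 3, 2, 3, 4, 4, 5, 5, 6, 3, 5, 6, 7, 8].
The maximum is 8; one witness is 4, 5, 6, 6, 6, 8, 8, 8 at positions 1,5,10,12,17,18,19,20.

8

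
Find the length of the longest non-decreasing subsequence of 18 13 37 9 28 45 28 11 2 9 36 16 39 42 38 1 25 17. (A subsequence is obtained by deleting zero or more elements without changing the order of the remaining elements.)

Let dp[i] be the longest non-decreasing subsequence ending at position i. Then dp = [1, 1, 2, 1, 2, 3, 3, 2, 1, 2, 4, 3, 5, 6, 5, 1, 4, 4].
The maximum is 6; one witness is 18, 28, 28, 36, 39, 42 at positions 1,5,7,11,13,14.

6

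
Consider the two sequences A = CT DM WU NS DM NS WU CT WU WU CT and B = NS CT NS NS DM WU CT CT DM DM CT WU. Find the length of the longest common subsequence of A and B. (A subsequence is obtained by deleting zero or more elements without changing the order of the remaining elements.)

Backtracking the LCS table gives one alignment: CT (A1,B2) → DM (A2,B5) → WU (A3,B6) → DM (A5,B10) → CT (A8,B11) → WU (A10,B12).
So the longest common subsequence has length 6.

6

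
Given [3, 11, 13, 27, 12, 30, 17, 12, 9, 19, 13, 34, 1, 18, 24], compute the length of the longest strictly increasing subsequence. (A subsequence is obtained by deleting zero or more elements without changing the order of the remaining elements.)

6

Let dp[i] be the longest increasing subsequence ending at position i. Then dp = [1, 2, 3, 4, 3, 5, 4, 3, 2, 5, 4, 6, 1, 5, 6].
The maximum is 6; one witness is 3, 11, 13, 27, 30, 34 at positions 1,2,3,4,6,12.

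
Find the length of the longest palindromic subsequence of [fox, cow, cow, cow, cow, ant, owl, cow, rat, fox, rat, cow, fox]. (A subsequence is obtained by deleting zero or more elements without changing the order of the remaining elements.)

8

Using dp[i][j] = 2 + dp[i+1][j−1] if the ends match, else max(dp[i+1][j], dp[i][j−1]):
dp[1][13] = 8. A witness is fox cow cow cow cow cow cow fox at positions 1,2,3,4,5,8,12,13.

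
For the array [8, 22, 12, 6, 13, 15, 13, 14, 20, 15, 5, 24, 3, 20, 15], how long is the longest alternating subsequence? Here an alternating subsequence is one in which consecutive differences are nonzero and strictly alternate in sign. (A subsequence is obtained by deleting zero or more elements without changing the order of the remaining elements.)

11

A longest alternating subsequence is 8, 22, 12, 15, 13, 20, 15, 24, 3, 20, 15 (positions 1,2,3,6,7,9,10,12,13,14,15); its 10 consecutive differences strictly alternate in sign, and length 11 is optimal.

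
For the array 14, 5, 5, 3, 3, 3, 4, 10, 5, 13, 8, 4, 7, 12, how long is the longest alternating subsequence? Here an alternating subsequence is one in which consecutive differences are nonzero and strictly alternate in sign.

Track the best alternating length ending on an up-step vs a down-step at each position: up/down = 1/1, 1/2, 1/2, 1/2, 1/2, 1/2, 3/2, 3/2, 3/4, 5/2, 5/6, 3/6, 7/6, 7/6.
The maximum over both is 7; one such subsequence is 14, 5, 10, 5, 13, 4, 7.

7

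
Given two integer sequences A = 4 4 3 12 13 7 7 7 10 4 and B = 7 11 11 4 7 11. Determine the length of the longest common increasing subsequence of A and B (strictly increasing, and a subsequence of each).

A longest common strictly increasing subsequence is 4, 7 (length 2); it appears in order in both A and B, and no longer such subsequence exists.

2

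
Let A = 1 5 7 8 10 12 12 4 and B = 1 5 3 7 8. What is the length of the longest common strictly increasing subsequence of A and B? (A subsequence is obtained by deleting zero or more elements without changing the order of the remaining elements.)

A longest common strictly increasing subsequence is 1, 5, 7, 8 (length 4); it appears in order in both A and B, and no longer such subsequence exists.

4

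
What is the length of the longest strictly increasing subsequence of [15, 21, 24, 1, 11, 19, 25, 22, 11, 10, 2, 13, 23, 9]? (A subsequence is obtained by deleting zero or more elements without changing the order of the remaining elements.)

5

One longest increasing subsequence is 1, 11, 19, 22, 23 (positions 4,5,6,8,13), of length 5; no longer one exists.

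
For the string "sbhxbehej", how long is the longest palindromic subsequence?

3

Using dp[i][j] = 2 + dp[i+1][j−1] if the ends match, else max(dp[i+1][j], dp[i][j−1]):
dp[1][9] = 3. A witness is ehe at positions 6,7,8.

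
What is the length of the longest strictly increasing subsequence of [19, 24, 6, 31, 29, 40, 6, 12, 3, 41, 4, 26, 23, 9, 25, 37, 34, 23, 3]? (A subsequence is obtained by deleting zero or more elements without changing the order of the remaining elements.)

5

Scanning left to right, the best length ending at each element is: 19→1, 24→2, 6→1, 31→3, 29→3, 40→4, 6→1, 12→2, 3→1, 41→5, 4→2, 26→3, 23→3, 9→3, 25→4, 37→5, 34→5, 23→4, 3→1.
So the longest increasing subsequence has length 5, e.g. 19, 24, 31, 40, 41.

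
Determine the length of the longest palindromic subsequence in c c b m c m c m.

Using dp[i][j] = 2 + dp[i+1][j−1] if the ends match, else max(dp[i+1][j], dp[i][j−1]):
dp[1][8] = 5. A witness is mcmcm at positions 4,5,6,7,8.

5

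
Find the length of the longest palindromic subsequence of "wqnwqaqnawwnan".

8

Using dp[i][j] = 2 + dp[i+1][j−1] if the ends match, else max(dp[i+1][j], dp[i][j−1]):
dp[1][14] = 8. A witness is nanwwnan at positions 3,6,8,10,11,12,13,14.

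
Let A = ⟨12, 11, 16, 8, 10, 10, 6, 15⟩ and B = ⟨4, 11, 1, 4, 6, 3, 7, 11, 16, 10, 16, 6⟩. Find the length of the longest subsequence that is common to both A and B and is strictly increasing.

For each value that appears in both, track the longest common increasing run ending there.
The best achievable length is 2; one witness is 11, 16 (A-positions 2,3, B-positions 2,9).

2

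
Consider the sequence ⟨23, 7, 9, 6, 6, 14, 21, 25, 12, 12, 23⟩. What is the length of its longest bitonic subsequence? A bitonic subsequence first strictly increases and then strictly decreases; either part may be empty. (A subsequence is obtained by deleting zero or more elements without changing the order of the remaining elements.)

One longest bitonic subsequence is 7, 9, 14, 21, 25, 23 (positions 2,3,6,7,8,11): it rises to 25 then falls. Length 6 is optimal.

6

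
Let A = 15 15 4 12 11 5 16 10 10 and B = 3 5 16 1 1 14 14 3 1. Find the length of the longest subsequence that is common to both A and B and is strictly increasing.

For each value that appears in both, track the longest common increasing run ending there.
The best achievable length is 2; one witness is 5, 16 (A-positions 6,7, B-positions 2,3).

2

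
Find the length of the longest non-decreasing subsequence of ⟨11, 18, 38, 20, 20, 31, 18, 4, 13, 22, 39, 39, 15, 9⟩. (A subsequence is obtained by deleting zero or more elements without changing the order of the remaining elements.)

7

Let dp[i] be the longest non-decreasing subsequence ending at position i. Then dp = [1, 2, 3, 3, 4, 5, 3, 1, 2, 5, 6, 7, 3, 2].
The maximum is 7; one witness is 11, 18, 20, 20, 31, 39, 39 at positions 1,2,4,5,6,11,12.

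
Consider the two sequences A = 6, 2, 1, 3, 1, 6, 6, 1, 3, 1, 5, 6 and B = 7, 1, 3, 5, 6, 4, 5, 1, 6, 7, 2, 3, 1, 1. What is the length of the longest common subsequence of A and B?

Backtracking the LCS table gives one alignment: 1 (A3,B2) → 3 (A4,B3) → 1 (A5,B8) → 6 (A6,B9) → 1 (A8,B13) → 1 (A10,B14).
So the longest common subsequence has length 6.

6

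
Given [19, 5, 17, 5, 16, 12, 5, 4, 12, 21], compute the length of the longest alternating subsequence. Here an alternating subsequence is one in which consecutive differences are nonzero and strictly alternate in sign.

7

Track the best alternating length ending on an up-step vs a down-step at each position: up/down = 1/1, 1/2, 3/2, 1/4, 5/4, 5/6, 1/6, 1/6, 7/6, 7/1.
The maximum over both is 7; one such subsequence is 19, 5, 17, 5, 16, 5, 12.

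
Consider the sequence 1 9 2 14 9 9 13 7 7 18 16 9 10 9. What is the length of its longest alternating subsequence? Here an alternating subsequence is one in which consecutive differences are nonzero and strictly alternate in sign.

A longest alternating subsequence is 1, 9, 2, 14, 9, 13, 7, 18, 9, 10, 9 (positions 1,2,3,4,5,7,8,10,12,13,14); its 10 consecutive differences strictly alternate in sign, and length 11 is optimal.

11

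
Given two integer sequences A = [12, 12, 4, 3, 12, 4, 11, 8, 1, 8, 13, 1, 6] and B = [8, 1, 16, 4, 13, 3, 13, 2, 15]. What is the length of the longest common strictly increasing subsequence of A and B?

2

A longest common strictly increasing subsequence is 8, 13 (length 2); it appears in order in both A and B, and no longer such subsequence exists.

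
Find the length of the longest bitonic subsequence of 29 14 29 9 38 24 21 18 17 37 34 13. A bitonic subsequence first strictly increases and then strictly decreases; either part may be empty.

8

Let inc[i] be the LIS ending at i and dec[i] the longest strictly decreasing subsequence starting at i. inc = [1, 1, 2, 1, 3, 2, 2, 2, 2, 3, 3, 2], dec = [6, 2, 6, 1, 6, 5, 4, 3, 2, 3, 2, 1].
max_i inc[i]+dec[i]−1 = 8, with one witness 14, 29, 38, 24, 21, 18, 17, 13.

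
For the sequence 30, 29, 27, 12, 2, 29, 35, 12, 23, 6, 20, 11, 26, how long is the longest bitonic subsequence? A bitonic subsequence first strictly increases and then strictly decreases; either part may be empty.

Let inc[i] be the LIS ending at i and dec[i] the longest strictly decreasing subsequence starting at i. inc = [1, 1, 1, 1, 1, 2, 3, 2, 3, 2, 3, 3, 4], dec = [6, 5, 4, 2, 1, 4, 4, 2, 3, 1, 2, 1, 1].
max_i inc[i]+dec[i]−1 = 6, with one witness 30, 29, 27, 23, 20, 11.

6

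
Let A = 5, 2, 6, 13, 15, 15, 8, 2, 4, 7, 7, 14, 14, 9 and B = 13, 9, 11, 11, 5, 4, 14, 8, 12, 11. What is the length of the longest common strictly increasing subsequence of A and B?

For each value that appears in both, track the longest common increasing run ending there.
The best achievable length is 2; one witness is 13, 14 (A-positions 4,12, B-positions 1,7).

2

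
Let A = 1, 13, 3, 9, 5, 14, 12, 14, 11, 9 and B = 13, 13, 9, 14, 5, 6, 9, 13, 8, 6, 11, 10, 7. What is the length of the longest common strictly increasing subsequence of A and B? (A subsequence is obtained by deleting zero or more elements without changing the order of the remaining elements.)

2

A longest common strictly increasing subsequence is 13, 14 (length 2); it appears in order in both A and B, and no longer such subsequence exists.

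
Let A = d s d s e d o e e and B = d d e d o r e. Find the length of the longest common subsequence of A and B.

Backtracking the LCS table gives one alignment: d (A1,B1) → d (A3,B2) → e (A5,B3) → d (A6,B4) → o (A7,B5) → e (A9,B7).
So the longest common subsequence has length 6.

6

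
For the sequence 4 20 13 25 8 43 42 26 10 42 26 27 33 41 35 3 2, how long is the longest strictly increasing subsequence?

7

One longest increasing subsequence is 4, 20, 25, 26, 27, 33, 41 (positions 1,2,4,8,12,13,14), of length 7; no longer one exists.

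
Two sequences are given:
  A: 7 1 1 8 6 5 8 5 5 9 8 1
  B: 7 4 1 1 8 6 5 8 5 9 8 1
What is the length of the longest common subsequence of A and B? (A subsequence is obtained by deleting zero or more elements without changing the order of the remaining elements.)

Backtracking the LCS table gives one alignment: 7 (A1,B1) → 1 (A2,B3) → 1 (A3,B4) → 8 (A4,B5) → 6 (A5,B6) → 5 (A6,B7) → 8 (A7,B8) → 5 (A9,B9) → 9 (A10,B10) → 8 (A11,B11) → 1 (A12,B12).
So the longest common subsequence has length 11.

11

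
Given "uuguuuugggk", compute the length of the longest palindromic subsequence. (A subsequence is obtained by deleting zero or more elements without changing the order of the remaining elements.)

6

One longest palindromic subsequence is guuuug (positions 3,4,5,6,7,10); it reads the same forward and backward, and the interval DP gives dp[1][11] = 6.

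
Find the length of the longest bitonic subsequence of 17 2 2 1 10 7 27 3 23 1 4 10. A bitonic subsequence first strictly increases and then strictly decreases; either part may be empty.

Let inc[i] be the LIS ending at i and dec[i] the longest strictly decreasing subsequence starting at i. inc = [1, 1, 1, 1, 2, 2, 3, 2, 3, 1, 3, 4], dec = [5, 2, 2, 1, 4, 3, 3, 2, 2, 1, 1, 1].
max_i inc[i]+dec[i]−1 = 5, with one witness 17, 10, 7, 3, 1.

5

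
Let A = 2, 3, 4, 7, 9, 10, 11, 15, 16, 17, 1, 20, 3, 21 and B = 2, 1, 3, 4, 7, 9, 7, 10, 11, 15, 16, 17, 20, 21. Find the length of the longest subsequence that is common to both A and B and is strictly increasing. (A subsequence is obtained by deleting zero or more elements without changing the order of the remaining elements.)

12

For each value that appears in both, track the longest common increasing run ending there.
The best achievable length is 12; one witness is 2, 3, 4, 7, 9, 10, 11, 15, 16, 17, 20, 21 (A-positions 1,2,3,4,5,6,7,8,9,10,12,14, B-positions 1,3,4,5,6,8,9,10,11,12,13,14).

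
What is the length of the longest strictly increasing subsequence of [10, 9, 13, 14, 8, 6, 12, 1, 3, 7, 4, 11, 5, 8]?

Scanning left to right, the best length ending at each element is: 10→1, 9→1, 13→2, 14→3, 8→1, 6→1, 12→2, 1→1, 3→2, 7→3, 4→3, 11→4, 5→4, 8→5.
So the longest increasing subsequence has length 5, e.g. 1, 3, 4, 5, 8.

5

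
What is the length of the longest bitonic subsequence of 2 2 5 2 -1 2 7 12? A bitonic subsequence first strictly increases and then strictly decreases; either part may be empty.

One longest bitonic subsequence is 2, 5, 2, -1 (positions 1,3,4,5): it rises to 5 then falls. Length 4 is optimal.

4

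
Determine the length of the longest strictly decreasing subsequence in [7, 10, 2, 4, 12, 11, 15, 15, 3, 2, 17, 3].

Scanning left to right, the best length ending at each element is: 7→1, 10→1, 2→2, 4→2, 12→1, 11→2, 15→1, 15→1, 3→3, 2→4, 17→1, 3→3.
So the longest decreasing subsequence has length 4, e.g. 7, 4, 3, 2.

4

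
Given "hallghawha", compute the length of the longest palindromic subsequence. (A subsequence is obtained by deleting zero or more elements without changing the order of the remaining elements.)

6

Using dp[i][j] = 2 + dp[i+1][j−1] if the ends match, else max(dp[i+1][j], dp[i][j−1]):
dp[1][10] = 6. A witness is hallah at positions 1,2,3,4,7,9.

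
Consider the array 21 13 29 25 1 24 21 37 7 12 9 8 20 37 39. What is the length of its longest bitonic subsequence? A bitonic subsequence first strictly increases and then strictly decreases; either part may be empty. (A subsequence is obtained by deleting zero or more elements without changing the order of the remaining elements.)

8

One longest bitonic subsequence is 21, 29, 25, 24, 21, 12, 9, 8 (positions 1,3,4,6,7,10,11,12): it rises to 29 then falls. Length 8 is optimal.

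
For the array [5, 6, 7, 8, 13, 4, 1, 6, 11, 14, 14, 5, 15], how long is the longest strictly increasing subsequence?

One longest increasing subsequence is 5, 6, 7, 8, 13, 14, 15 (positions 1,2,3,4,5,10,13), of length 7; no longer one exists.

7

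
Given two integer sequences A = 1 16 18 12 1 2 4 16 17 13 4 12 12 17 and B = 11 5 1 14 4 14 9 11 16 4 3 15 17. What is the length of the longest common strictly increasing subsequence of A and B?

4

For each value that appears in both, track the longest common increasing run ending there.
The best achievable length is 4; one witness is 1, 4, 16, 17 (A-positions 1,7,8,9, B-positions 3,5,9,13).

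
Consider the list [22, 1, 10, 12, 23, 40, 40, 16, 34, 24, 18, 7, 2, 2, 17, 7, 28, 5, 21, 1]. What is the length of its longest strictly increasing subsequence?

Let dp[i] be the longest increasing subsequence ending at position i. Then dp = [1, 1, 2, 3, 4, 5, 5, 4, 5, 5, 5, 2, 2, 2, 5, 3, 6, 3, 6, 1].
The maximum is 6; one witness is 1, 10, 12, 23, 24, 28 at positions 2,3,4,5,10,17.

6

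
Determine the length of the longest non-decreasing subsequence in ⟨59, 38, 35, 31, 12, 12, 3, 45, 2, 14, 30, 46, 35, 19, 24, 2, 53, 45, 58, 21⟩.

One longest non-decreasing subsequence is 12, 12, 14, 30, 46, 53, 58 (positions 5,6,10,11,12,17,19), of length 7; no longer one exists.

7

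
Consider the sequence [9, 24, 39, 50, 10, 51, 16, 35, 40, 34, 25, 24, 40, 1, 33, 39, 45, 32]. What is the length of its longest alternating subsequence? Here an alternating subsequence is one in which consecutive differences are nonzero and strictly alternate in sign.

A longest alternating subsequence is 9, 24, 10, 51, 16, 35, 34, 40, 1, 33, 32 (positions 1,2,5,6,7,8,10,13,14,15,18); its 10 consecutive differences strictly alternate in sign, and length 11 is optimal.

11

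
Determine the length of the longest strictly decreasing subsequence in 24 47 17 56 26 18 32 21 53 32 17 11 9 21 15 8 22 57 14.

One longest decreasing subsequence is 47, 26, 18, 17, 11, 9, 8 (positions 2,5,6,11,12,13,16), of length 7; no longer one exists.

7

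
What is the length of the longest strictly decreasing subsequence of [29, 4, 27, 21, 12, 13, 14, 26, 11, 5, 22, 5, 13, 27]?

6

Scanning left to right, the best length ending at each element is: 29→1, 4→2, 27→2, 21→3, 12→4, 13→4, 14→4, 26→3, 11→5, 5→6, 22→4, 5→6, 13→5, 27→2.
So the longest decreasing subsequence has length 6, e.g. 29, 27, 21, 12, 11, 5.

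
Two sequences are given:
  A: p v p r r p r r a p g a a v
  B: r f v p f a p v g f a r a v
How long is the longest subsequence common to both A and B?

8

Backtracking the LCS table gives one alignment: v (A2,B3) → p (A3,B4) → a (A9,B6) → p (A10,B7) → g (A11,B9) → a (A12,B11) → a (A13,B13) → v (A14,B14).
So the longest common subsequence has length 8.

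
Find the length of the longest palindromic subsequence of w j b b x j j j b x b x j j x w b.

11

One longest palindromic subsequence is bxjjxbxjjxb (positions 3,5,6,7,10,11,12,13,14,15,17); it reads the same forward and backward, and the interval DP gives dp[1][17] = 11.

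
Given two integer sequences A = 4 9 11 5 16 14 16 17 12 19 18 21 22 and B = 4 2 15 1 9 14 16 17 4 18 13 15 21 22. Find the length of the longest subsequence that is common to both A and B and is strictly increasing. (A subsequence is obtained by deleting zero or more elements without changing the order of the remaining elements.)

8

For each value that appears in both, track the longest common increasing run ending there.
The best achievable length is 8; one witness is 4, 9, 14, 16, 17, 18, 21, 22 (A-positions 1,2,6,7,8,11,12,13, B-positions 1,5,6,7,8,10,13,14).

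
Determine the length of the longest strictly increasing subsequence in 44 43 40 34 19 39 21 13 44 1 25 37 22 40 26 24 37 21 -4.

Let dp[i] be the longest increasing subsequence ending at position i. Then dp = [1, 1, 1, 1, 1, 2, 2, 1, 3, 1, 3, 4, 3, 5, 4, 4, 5, 2, 1].
The maximum is 5; one witness is 19, 21, 25, 37, 40 at positions 5,7,11,12,14.

5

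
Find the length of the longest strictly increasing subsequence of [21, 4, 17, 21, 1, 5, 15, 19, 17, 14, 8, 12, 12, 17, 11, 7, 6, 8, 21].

Scanning left to right, the best length ending at each element is: 21→1, 4→1, 17→2, 21→3, 1→1, 5→2, 15→3, 19→4, 17→4, 14→3, 8→3, 12→4, 12→4, 17→5, 11→4, 7→3, 6→3, 8→4, 21→6.
So the longest increasing subsequence has length 6, e.g. 4, 5, 8, 12, 17, 21.

6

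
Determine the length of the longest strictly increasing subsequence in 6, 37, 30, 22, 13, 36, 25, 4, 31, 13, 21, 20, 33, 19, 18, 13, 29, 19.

5

One longest increasing subsequence is 6, 22, 25, 31, 33 (positions 1,4,7,9,13), of length 5; no longer one exists.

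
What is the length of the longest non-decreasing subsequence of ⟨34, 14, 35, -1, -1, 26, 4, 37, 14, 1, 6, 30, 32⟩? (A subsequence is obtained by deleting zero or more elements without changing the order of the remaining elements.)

One longest non-decreasing subsequence is -1, -1, 4, 14, 30, 32 (positions 4,5,7,9,12,13), of length 6; no longer one exists.

6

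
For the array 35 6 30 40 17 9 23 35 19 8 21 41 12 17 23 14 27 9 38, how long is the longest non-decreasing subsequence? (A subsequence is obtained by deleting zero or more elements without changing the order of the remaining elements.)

Let dp[i] be the longest non-decreasing subsequence ending at position i. Then dp = [1, 1, 2, 3, 2, 2, 3, 4, 3, 2, 4, 5, 3, 4, 5, 4, 6, 3, 7].
The maximum is 7; one witness is 6, 17, 19, 21, 23, 27, 38 at positions 2,5,9,11,15,17,19.

7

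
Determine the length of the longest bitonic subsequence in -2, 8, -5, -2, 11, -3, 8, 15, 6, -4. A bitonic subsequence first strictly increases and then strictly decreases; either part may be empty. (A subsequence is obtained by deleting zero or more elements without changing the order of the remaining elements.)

6

One longest bitonic subsequence is -2, 8, 11, 8, 6, -4 (positions 1,2,5,7,9,10): it rises to 11 then falls. Length 6 is optimal.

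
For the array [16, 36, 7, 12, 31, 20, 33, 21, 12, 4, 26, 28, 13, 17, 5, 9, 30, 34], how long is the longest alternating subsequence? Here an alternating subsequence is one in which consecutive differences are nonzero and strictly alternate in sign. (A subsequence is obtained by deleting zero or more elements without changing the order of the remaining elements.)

A longest alternating subsequence is 16, 36, 7, 31, 20, 33, 21, 26, 13, 17, 5, 9 (positions 1,2,3,5,6,7,8,11,13,14,15,16); its 11 consecutive differences strictly alternate in sign, and length 12 is optimal.

12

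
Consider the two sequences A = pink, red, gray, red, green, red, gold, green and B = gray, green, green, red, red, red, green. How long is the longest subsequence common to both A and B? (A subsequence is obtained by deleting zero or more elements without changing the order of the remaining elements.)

4

A longest common subsequence is red, red, red, green (length 4); the LCS DP confirms no longer common subsequence exists.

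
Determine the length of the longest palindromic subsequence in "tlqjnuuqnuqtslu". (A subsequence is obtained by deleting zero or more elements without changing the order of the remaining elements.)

8

One longest palindromic subsequence is lqnuunql (positions 2,3,5,6,7,9,11,14); it reads the same forward and backward, and the interval DP gives dp[1][15] = 8.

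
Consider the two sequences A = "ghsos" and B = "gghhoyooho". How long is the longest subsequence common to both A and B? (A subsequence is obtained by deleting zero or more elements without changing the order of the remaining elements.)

A longest common subsequence is gho (length 3); the LCS DP confirms no longer common subsequence exists.

3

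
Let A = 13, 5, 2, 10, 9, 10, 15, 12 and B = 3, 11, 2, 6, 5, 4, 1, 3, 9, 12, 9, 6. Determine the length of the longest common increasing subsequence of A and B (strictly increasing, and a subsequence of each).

For each value that appears in both, track the longest common increasing run ending there.
The best achievable length is 3; one witness is 2, 9, 12 (A-positions 3,5,8, B-positions 3,9,10).

3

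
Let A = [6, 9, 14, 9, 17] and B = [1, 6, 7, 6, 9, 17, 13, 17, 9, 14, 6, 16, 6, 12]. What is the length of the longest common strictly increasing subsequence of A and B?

A longest common strictly increasing subsequence is 6, 9, 17 (length 3); it appears in order in both A and B, and no longer such subsequence exists.

3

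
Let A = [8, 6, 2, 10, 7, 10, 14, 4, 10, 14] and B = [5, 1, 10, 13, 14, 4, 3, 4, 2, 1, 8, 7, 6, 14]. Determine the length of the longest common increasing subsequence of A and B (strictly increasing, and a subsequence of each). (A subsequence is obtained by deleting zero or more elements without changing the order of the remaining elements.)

3

A longest common strictly increasing subsequence is 2, 7, 14 (length 3); it appears in order in both A and B, and no longer such subsequence exists.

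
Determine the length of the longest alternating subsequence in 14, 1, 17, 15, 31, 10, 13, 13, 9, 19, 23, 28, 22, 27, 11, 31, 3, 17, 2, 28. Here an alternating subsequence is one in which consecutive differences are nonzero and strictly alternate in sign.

Track the best alternating length ending on an up-step vs a down-step at each position: up/down = 1/1, 1/2, 3/1, 3/4, 5/1, 3/6, 7/6, 7/6, 3/8, 9/6, 9/6, 9/6, 9/10, 11/10, 9/12, 13/1, 3/14, 15/14, 3/16, 17/14.
The maximum over both is 17; one such subsequence is 14, 1, 17, 15, 31, 10, 13, 9, 23, 22, 27, 11, 31, 3, 17, 2, 28.

17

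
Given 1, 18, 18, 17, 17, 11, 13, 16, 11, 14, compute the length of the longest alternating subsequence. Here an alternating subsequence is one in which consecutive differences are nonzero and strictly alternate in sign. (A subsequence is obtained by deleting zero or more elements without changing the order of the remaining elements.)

6

Track the best alternating length ending on an up-step vs a down-step at each position: up/down = 1/1, 2/1, 2/1, 2/3, 2/3, 2/3, 4/3, 4/3, 2/5, 6/5.
The maximum over both is 6; one such subsequence is 1, 18, 11, 13, 11, 14.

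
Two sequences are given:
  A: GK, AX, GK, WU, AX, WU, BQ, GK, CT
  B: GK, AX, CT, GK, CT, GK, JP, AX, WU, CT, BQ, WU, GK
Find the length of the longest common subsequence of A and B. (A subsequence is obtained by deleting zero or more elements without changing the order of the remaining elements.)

A longest common subsequence is GK, AX, GK, AX, WU, BQ, GK (length 7); the LCS DP confirms no longer common subsequence exists.

7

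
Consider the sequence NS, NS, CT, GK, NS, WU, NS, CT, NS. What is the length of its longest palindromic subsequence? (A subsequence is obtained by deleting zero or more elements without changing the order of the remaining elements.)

7

One longest palindromic subsequence is NS CT NS WU NS CT NS (positions 1,3,5,6,7,8,9); it reads the same forward and backward, and the interval DP gives dp[1][9] = 7.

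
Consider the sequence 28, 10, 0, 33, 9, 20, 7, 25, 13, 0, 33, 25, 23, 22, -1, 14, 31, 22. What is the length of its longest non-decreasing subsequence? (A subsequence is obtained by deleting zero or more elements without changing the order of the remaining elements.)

One longest non-decreasing subsequence is 0, 9, 20, 25, 25, 31 (positions 3,5,6,8,12,17), of length 6; no longer one exists.

6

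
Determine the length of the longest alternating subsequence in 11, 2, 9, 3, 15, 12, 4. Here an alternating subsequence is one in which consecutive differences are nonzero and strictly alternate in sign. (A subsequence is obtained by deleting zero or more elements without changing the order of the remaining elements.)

6

A longest alternating subsequence is 11, 2, 9, 3, 15, 12 (positions 1,2,3,4,5,6); its 5 consecutive differences strictly alternate in sign, and length 6 is optimal.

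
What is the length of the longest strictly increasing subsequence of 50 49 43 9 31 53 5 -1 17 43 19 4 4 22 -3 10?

4

Scanning left to right, the best length ending at each element is: 50→1, 49→1, 43→1, 9→1, 31→2, 53→3, 5→1, -1→1, 17→2, 43→3, 19→3, 4→2, 4→2, 22→4, -3→1, 10→3.
So the longest increasing subsequence has length 4, e.g. 9, 17, 19, 22.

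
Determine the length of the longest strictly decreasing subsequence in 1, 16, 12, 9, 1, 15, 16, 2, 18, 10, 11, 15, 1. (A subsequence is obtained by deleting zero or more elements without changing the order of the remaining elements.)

Scanning left to right, the best length ending at each element is: 1→1, 16→1, 12→2, 9→3, 1→4, 15→2, 16→1, 2→4, 18→1, 10→3, 11→3, 15→2, 1→5.
So the longest decreasing subsequence has length 5, e.g. 16, 12, 9, 2, 1.

5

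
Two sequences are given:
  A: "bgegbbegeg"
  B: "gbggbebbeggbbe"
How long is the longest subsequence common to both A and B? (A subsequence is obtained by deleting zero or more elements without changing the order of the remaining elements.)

A longest common subsequence is bgebbege (length 8); the LCS DP confirms no longer common subsequence exists.

8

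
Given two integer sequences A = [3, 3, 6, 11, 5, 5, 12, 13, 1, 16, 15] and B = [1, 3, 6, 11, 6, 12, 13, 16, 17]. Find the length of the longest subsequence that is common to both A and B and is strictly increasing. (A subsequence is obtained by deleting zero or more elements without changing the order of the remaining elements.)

A longest common strictly increasing subsequence is 3, 6, 11, 12, 13, 16 (length 6); it appears in order in both A and B, and no longer such subsequence exists.

6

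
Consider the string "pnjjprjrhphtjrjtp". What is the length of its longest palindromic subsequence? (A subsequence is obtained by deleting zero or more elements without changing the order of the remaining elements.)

One longest palindromic subsequence is pjrjhphjrjp (positions 1,4,6,7,9,10,11,13,14,15,17); it reads the same forward and backward, and the interval DP gives dp[1][17] = 11.

11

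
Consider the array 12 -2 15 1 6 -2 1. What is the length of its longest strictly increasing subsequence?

One longest increasing subsequence is -2, 1, 6 (positions 2,4,5), of length 3; no longer one exists.

3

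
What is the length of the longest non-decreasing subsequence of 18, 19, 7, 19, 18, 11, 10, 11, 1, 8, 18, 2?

4

Let dp[i] be the longest non-decreasing subsequence ending at position i. Then dp = [1, 2, 1, 3, 2, 2, 2, 3, 1, 2, 4, 2].
The maximum is 4; one witness is 7, 11, 11, 18 at positions 3,6,8,11.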